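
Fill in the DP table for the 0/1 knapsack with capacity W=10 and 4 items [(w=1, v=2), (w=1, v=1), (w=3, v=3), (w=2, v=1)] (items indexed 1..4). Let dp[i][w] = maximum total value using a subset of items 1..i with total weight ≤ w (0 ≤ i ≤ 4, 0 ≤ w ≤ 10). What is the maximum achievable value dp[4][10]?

i\w   0   1   2   3   4   5   6   7   8   9  10
  0   0   0   0   0   0   0   0   0   0   0   0
  1   0   2   2   2   2   2   2   2   2   2   2
  2   0   2   3   3   3   3   3   3   3   3   3
  3   0   2   3   3   5   6   6   6   6   6   6
  4   0   2   3   3   5   6   6   7   7   7   7

7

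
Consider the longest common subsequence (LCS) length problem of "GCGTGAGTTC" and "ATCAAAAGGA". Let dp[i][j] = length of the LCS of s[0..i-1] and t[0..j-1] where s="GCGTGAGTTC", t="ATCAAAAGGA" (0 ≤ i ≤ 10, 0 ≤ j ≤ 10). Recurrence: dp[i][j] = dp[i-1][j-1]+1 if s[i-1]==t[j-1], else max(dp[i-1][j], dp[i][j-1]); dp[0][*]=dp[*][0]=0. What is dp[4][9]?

   ''  A  T  C  A  A  A  A  G  G  A
''  0  0  0  0  0  0  0  0  0  0  0
 G  0  0  0  0  0  0  0  0  1  1  1
 C  0  0  0  1  1  1  1  1  1  1  1
 G  0  0  0  1  1  1  1  1  2  2  2
 T  0  0  1  1  1  1  1  1  2  2  2
 G  0  0  1  1  1  1  1  1  2  3  3
 A  0  1  1  1  2  2  2  2  2  3  4
 G  0  1  1  1  2  2  2  2  3  3  4
 T  0  1  2  2  2  2  2  2  3  3  4
 T  0  1  2  2  2  2  2  2  3  3  4
 C  0  1  2  3  3  3  3  3  3  3  4

2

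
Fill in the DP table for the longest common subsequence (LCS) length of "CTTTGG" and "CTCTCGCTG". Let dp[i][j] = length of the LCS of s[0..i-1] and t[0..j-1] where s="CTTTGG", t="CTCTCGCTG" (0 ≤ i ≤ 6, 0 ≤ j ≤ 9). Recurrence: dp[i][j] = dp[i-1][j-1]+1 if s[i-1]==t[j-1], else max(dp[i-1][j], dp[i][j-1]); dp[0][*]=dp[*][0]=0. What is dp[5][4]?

3

   ''  C  T  C  T  C  G  C  T  G
''  0  0  0  0  0  0  0  0  0  0
 C  0  1  1  1  1  1  1  1  1  1
 T  0  1  2  2  2  2  2  2  2  2
 T  0  1  2  2  3  3  3  3  3  3
 T  0  1  2  2  3  3  3  3  4  4
 G  0  1  2  2  3  3  4  4  4  5
 G  0  1  2  2  3  3  4  4  4  5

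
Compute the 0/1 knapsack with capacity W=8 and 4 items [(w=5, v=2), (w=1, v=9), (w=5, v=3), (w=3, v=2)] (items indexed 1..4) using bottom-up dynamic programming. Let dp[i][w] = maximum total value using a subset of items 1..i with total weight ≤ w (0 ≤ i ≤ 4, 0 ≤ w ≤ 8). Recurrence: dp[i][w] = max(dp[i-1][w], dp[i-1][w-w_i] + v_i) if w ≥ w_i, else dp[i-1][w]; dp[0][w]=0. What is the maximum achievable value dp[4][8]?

i\w   0   1   2   3   4   5   6   7   8
  0   0   0   0   0   0   0   0   0   0
  1   0   0   0   0   0   2   2   2   2
  2   0   9   9   9   9   9  11  11  11
  3   0   9   9   9   9   9  12  12  12
  4   0   9   9   9  11  11  12  12  12

12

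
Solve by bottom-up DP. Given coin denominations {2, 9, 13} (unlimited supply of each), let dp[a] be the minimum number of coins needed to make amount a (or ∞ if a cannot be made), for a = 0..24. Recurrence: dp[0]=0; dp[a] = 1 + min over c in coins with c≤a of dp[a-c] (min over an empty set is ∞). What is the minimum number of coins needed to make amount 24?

3

 a  0  1  2  3  4  5  6  7  8  9 10 11 12 13 14 15 16 17 18 19 20 21 22 23 24
dp  0  -  1  -  2  -  3  -  4  1  5  2  6  1  7  2  8  3  2  4  3  5  2  6  3
(- denotes ∞ / unreachable)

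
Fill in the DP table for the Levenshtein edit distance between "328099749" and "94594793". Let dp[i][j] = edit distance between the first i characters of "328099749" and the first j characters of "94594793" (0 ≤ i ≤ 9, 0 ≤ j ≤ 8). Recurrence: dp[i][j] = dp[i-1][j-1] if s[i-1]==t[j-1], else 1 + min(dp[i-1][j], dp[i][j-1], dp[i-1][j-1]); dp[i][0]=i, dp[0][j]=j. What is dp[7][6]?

   ''  9  4  5  9  4  7  9  3
''  0  1  2  3  4  5  6  7  8
 3  1  1  2  3  4  5  6  7  7
 2  2  2  2  3  4  5  6  7  8
 8  3  3  3  3  4  5  6  7  8
 0  4  4  4  4  4  5  6  7  8
 9  5  4  5  5  4  5  6  6  7
 9  6  5  5  6  5  5  6  6  7
 7  7  6  6  6  6  6  5  6  7
 4  8  7  6  7  7  6  6  6  7
 9  9  8  7  7  7  7  7  6  7

5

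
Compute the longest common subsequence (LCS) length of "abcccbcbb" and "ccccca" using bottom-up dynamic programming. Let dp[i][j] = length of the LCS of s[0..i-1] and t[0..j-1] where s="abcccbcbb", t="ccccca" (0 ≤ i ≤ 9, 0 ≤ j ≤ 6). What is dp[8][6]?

4

   ''  c  c  c  c  c  a
''  0  0  0  0  0  0  0
 a  0  0  0  0  0  0  1
 b  0  0  0  0  0  0  1
 c  0  1  1  1  1  1  1
 c  0  1  2  2  2  2  2
 c  0  1  2  3  3  3  3
 b  0  1  2  3  3  3  3
 c  0  1  2  3  4  4  4
 b  0  1  2  3  4  4  4
 b  0  1  2  3  4  4  4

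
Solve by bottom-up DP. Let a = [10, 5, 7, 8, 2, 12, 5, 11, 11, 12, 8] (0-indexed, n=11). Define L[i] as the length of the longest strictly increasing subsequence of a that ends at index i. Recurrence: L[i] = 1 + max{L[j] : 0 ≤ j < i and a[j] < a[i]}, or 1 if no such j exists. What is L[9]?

   i    0    1    2    3    4    5    6    7    8    9   10
a[i]   10    5    7    8    2   12    5   11   11   12    8
L[i]    1    1    2    3    1    4    2    4    4    5    3

5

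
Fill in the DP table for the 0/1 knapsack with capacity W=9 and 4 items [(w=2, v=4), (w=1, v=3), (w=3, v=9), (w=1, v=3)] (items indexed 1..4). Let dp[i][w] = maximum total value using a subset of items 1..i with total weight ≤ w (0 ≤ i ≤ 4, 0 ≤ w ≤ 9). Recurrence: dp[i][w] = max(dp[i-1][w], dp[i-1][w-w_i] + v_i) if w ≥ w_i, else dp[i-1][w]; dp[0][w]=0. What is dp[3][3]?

9

i\w   0   1   2   3   4   5   6   7   8   9
  0   0   0   0   0   0   0   0   0   0   0
  1   0   0   4   4   4   4   4   4   4   4
  2   0   3   4   7   7   7   7   7   7   7
  3   0   3   4   9  12  13  16  16  16  16
  4   0   3   6   9  12  15  16  19  19  19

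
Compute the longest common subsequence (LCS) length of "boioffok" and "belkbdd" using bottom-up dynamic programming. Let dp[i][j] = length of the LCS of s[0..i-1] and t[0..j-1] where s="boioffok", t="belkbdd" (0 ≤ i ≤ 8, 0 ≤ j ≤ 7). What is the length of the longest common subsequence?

2

   ''  b  e  l  k  b  d  d
''  0  0  0  0  0  0  0  0
 b  0  1  1  1  1  1  1  1
 o  0  1  1  1  1  1  1  1
 i  0  1  1  1  1  1  1  1
 o  0  1  1  1  1  1  1  1
 f  0  1  1  1  1  1  1  1
 f  0  1  1  1  1  1  1  1
 o  0  1  1  1  1  1  1  1
 k  0  1  1  1  2  2  2  2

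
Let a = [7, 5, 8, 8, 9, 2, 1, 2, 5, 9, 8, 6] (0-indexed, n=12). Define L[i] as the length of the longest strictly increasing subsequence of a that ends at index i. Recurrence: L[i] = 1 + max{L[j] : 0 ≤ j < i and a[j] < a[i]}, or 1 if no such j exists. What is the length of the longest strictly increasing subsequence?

   i    0    1    2    3    4    5    6    7    8    9   10   11
a[i]    7    5    8    8    9    2    1    2    5    9    8    6
L[i]    1    1    2    2    3    1    1    2    3    4    4    4

4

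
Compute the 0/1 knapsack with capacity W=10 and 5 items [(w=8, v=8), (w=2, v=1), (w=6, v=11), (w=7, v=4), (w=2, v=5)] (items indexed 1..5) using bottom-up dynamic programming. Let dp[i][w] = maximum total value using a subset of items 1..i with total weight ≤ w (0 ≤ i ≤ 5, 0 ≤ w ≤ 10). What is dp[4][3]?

1

i\w   0   1   2   3   4   5   6   7   8   9  10
  0   0   0   0   0   0   0   0   0   0   0   0
  1   0   0   0   0   0   0   0   0   8   8   8
  2   0   0   1   1   1   1   1   1   8   8   9
  3   0   0   1   1   1   1  11  11  12  12  12
  4   0   0   1   1   1   1  11  11  12  12  12
  5   0   0   5   5   6   6  11  11  16  16  17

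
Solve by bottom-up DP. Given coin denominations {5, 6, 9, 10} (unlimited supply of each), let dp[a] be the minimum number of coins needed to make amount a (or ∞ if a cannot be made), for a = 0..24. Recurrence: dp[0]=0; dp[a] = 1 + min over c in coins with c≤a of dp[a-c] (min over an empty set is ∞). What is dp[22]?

 a  0  1  2  3  4  5  6  7  8  9 10 11 12 13 14 15 16 17 18 19 20 21 22 23 24
dp  0  -  -  -  -  1  1  -  -  1  1  2  2  -  2  2  2  3  2  2  2  3  3  3  3
(- denotes ∞ / unreachable)

3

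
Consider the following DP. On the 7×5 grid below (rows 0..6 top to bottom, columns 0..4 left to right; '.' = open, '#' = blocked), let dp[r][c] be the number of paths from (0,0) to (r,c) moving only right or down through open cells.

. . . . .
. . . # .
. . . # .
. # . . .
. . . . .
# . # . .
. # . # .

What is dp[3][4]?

r\c   0   1   2   3   4
  0   1   1   1   1   1
  1   1   2   3   0   1
  2   1   3   6   0   1
  3   1   0   6   6   7
  4   1   1   7  13  20
  5   0   1   0  13  33
  6   0   0   0   0  33

7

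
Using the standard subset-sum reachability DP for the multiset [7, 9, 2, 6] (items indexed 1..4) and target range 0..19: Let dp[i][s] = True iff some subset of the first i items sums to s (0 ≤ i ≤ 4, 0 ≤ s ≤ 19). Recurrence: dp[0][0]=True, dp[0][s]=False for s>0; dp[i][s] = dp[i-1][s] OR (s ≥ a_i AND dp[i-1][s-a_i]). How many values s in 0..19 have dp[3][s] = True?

7

i\s   0   1   2   3   4   5   6   7   8   9  10  11  12  13  14  15  16  17  18  19
  0   T   F   F   F   F   F   F   F   F   F   F   F   F   F   F   F   F   F   F   F
  1   T   F   F   F   F   F   F   T   F   F   F   F   F   F   F   F   F   F   F   F
  2   T   F   F   F   F   F   F   T   F   T   F   F   F   F   F   F   T   F   F   F
  3   T   F   T   F   F   F   F   T   F   T   F   T   F   F   F   F   T   F   T   F
  4   T   F   T   F   F   F   T   T   T   T   F   T   F   T   F   T   T   T   T   F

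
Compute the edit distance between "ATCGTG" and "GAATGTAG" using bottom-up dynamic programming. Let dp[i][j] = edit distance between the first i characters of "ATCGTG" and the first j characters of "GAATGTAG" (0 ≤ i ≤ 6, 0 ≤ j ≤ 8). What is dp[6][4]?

5

   ''  G  A  A  T  G  T  A  G
''  0  1  2  3  4  5  6  7  8
 A  1  1  1  2  3  4  5  6  7
 T  2  2  2  2  2  3  4  5  6
 C  3  3  3  3  3  3  4  5  6
 G  4  3  4  4  4  3  4  5  5
 T  5  4  4  5  4  4  3  4  5
 G  6  5  5  5  5  4  4  4  4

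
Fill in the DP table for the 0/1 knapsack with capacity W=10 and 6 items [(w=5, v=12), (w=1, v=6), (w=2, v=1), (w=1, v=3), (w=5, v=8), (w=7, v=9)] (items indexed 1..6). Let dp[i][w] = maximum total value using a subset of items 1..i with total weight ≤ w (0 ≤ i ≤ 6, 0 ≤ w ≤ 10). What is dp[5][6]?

i\w   0   1   2   3   4   5   6   7   8   9  10
  0   0   0   0   0   0   0   0   0   0   0   0
  1   0   0   0   0   0  12  12  12  12  12  12
  2   0   6   6   6   6  12  18  18  18  18  18
  3   0   6   6   7   7  12  18  18  19  19  19
  4   0   6   9   9  10  12  18  21  21  22  22
  5   0   6   9   9  10  12  18  21  21  22  22
  6   0   6   9   9  10  12  18  21  21  22  22

18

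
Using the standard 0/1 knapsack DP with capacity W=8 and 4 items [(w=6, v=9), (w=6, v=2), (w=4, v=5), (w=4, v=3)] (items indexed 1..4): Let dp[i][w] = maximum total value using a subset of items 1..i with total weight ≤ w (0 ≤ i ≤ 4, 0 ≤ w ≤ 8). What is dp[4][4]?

i\w   0   1   2   3   4   5   6   7   8
  0   0   0   0   0   0   0   0   0   0
  1   0   0   0   0   0   0   9   9   9
  2   0   0   0   0   0   0   9   9   9
  3   0   0   0   0   5   5   9   9   9
  4   0   0   0   0   5   5   9   9   9

5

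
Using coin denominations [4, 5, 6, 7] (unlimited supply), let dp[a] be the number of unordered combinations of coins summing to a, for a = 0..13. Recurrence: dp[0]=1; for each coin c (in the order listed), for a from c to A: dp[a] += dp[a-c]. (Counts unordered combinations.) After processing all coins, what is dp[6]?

after  coin     0     1     2     3     4     5     6     7     8     9    10    11    12    13
          4     1     0     0     0     1     0     0     0     1     0     0     0     1     0
          5     1     0     0     0     1     1     0     0     1     1     1     0     1     1
          6     1     0     0     0     1     1     1     0     1     1     2     1     2     1
          7     1     0     0     0     1     1     1     1     1     1     2     2     3     2

1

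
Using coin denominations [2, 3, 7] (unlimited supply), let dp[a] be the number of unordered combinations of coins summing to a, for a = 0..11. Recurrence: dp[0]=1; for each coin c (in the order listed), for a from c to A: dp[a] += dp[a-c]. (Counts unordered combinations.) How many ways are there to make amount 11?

3

after  coin     0     1     2     3     4     5     6     7     8     9    10    11
          2     1     0     1     0     1     0     1     0     1     0     1     0
          3     1     0     1     1     1     1     2     1     2     2     2     2
          7     1     0     1     1     1     1     2     2     2     3     3     3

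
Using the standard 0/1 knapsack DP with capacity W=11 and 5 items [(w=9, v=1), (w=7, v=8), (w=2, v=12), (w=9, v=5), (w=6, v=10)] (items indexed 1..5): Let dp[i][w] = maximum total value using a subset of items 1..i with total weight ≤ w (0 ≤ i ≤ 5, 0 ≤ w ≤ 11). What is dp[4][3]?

12

i\w   0   1   2   3   4   5   6   7   8   9  10  11
  0   0   0   0   0   0   0   0   0   0   0   0   0
  1   0   0   0   0   0   0   0   0   0   1   1   1
  2   0   0   0   0   0   0   0   8   8   8   8   8
  3   0   0  12  12  12  12  12  12  12  20  20  20
  4   0   0  12  12  12  12  12  12  12  20  20  20
  5   0   0  12  12  12  12  12  12  22  22  22  22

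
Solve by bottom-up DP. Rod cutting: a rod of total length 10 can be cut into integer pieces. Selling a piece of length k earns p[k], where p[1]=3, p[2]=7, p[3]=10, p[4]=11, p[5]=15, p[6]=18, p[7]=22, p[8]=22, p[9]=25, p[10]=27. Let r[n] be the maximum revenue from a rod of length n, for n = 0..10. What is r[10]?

35

   n    0    1    2    3    4    5    6    7    8    9   10
r[n]    0    3    7   10   14   17   21   24   28   31   35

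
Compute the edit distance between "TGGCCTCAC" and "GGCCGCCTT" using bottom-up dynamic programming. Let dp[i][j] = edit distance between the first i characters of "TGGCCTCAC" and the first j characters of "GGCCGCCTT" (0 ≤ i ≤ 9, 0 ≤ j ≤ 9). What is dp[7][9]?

   ''  G  G  C  C  G  C  C  T  T
''  0  1  2  3  4  5  6  7  8  9
 T  1  1  2  3  4  5  6  7  7  8
 G  2  1  1  2  3  4  5  6  7  8
 G  3  2  1  2  3  3  4  5  6  7
 C  4  3  2  1  2  3  3  4  5  6
 C  5  4  3  2  1  2  3  3  4  5
 T  6  5  4  3  2  2  3  4  3  4
 C  7  6  5  4  3  3  2  3  4  4
 A  8  7  6  5  4  4  3  3  4  5
 C  9  8  7  6  5  5  4  3  4  5

4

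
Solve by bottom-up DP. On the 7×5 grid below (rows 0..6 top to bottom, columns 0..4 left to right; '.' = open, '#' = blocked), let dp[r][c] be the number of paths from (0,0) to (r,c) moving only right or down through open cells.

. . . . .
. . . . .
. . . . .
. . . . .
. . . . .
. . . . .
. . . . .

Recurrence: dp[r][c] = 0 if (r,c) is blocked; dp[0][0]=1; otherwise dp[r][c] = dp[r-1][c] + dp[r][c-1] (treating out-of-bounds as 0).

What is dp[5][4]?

126

r\c   0   1   2   3   4
  0   1   1   1   1   1
  1   1   2   3   4   5
  2   1   3   6  10  15
  3   1   4  10  20  35
  4   1   5  15  35  70
  5   1   6  21  56 126
  6   1   7  28  84 210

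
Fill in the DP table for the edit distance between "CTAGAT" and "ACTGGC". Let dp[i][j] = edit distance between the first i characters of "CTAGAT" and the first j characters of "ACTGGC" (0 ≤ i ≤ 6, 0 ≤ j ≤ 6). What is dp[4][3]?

   ''  A  C  T  G  G  C
''  0  1  2  3  4  5  6
 C  1  1  1  2  3  4  5
 T  2  2  2  1  2  3  4
 A  3  2  3  2  2  3  4
 G  4  3  3  3  2  2  3
 A  5  4  4  4  3  3  3
 T  6  5  5  4  4  4  4

3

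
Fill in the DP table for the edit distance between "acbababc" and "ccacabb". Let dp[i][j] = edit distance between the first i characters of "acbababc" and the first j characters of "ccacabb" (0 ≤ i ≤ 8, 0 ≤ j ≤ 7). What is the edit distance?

4

   ''  c  c  a  c  a  b  b
''  0  1  2  3  4  5  6  7
 a  1  1  2  2  3  4  5  6
 c  2  1  1  2  2  3  4  5
 b  3  2  2  2  3  3  3  4
 a  4  3  3  2  3  3  4  4
 b  5  4  4  3  3  4  3  4
 a  6  5  5  4  4  3  4  4
 b  7  6  6  5  5  4  3  4
 c  8  7  6  6  5  5  4  4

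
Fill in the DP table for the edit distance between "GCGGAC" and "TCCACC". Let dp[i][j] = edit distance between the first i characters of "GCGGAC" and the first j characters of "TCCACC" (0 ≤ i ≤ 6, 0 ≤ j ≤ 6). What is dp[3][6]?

5

   ''  T  C  C  A  C  C
''  0  1  2  3  4  5  6
 G  1  1  2  3  4  5  6
 C  2  2  1  2  3  4  5
 G  3  3  2  2  3  4  5
 G  4  4  3  3  3  4  5
 A  5  5  4  4  3  4  5
 C  6  6  5  4  4  3  4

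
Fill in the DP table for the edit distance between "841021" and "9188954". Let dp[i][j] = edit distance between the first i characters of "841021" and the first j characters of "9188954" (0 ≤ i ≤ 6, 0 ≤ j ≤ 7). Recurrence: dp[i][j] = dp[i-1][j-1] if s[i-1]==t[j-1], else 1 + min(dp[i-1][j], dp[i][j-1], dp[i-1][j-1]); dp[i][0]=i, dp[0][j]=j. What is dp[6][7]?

7

   ''  9  1  8  8  9  5  4
''  0  1  2  3  4  5  6  7
 8  1  1  2  2  3  4  5  6
 4  2  2  2  3  3  4  5  5
 1  3  3  2  3  4  4  5  6
 0  4  4  3  3  4  5  5  6
 2  5  5  4  4  4  5  6  6
 1  6  6  5  5  5  5  6  7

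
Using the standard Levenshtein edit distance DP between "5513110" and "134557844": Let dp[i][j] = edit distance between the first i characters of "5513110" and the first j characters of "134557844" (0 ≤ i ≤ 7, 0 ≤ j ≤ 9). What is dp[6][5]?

   ''  1  3  4  5  5  7  8  4  4
''  0  1  2  3  4  5  6  7  8  9
 5  1  1  2  3  3  4  5  6  7  8
 5  2  2  2  3  3  3  4  5  6  7
 1  3  2  3  3  4  4  4  5  6  7
 3  4  3  2  3  4  5  5  5  6  7
 1  5  4  3  3  4  5  6  6  6  7
 1  6  5  4  4  4  5  6  7  7  7
 0  7  6  5  5  5  5  6  7  8  8

5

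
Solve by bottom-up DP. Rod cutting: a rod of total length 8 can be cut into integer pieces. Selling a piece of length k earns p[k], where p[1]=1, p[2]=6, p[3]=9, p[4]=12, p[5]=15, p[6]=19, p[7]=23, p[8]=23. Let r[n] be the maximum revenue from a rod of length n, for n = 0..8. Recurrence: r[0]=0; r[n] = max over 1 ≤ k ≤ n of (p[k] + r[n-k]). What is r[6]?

   n    0    1    2    3    4    5    6    7    8
r[n]    0    1    6    9   12   15   19   23   25

19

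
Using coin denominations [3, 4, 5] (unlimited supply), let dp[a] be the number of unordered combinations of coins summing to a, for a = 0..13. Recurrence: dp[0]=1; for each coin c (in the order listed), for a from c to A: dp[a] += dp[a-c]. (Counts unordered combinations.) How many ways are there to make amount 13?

after  coin     0     1     2     3     4     5     6     7     8     9    10    11    12    13
          3     1     0     0     1     0     0     1     0     0     1     0     0     1     0
          4     1     0     0     1     1     0     1     1     1     1     1     1     2     1
          5     1     0     0     1     1     1     1     1     2     2     2     2     3     3

3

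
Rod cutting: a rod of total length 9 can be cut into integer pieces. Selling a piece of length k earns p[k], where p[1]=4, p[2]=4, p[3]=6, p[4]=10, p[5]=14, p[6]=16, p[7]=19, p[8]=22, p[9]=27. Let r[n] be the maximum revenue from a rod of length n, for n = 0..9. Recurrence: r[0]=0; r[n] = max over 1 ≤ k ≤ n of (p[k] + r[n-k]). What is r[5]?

   n    0    1    2    3    4    5    6    7    8    9
r[n]    0    4    8   12   16   20   24   28   32   36

20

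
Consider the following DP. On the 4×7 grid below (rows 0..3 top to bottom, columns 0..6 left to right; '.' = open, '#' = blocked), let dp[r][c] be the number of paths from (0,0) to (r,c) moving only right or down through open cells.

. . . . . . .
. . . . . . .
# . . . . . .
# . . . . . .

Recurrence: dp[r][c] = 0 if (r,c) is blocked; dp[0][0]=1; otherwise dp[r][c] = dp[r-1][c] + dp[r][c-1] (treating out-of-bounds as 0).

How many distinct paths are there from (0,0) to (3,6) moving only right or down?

77

r\c   0   1   2   3   4   5   6
  0   1   1   1   1   1   1   1
  1   1   2   3   4   5   6   7
  2   0   2   5   9  14  20  27
  3   0   2   7  16  30  50  77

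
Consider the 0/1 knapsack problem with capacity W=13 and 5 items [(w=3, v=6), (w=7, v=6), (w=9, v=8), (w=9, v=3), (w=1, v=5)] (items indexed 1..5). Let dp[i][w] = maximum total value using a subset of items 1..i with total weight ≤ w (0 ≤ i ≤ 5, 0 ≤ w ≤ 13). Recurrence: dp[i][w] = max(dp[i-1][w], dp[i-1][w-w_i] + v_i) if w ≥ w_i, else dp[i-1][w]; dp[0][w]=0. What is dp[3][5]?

6

i\w   0   1   2   3   4   5   6   7   8   9  10  11  12  13
  0   0   0   0   0   0   0   0   0   0   0   0   0   0   0
  1   0   0   0   6   6   6   6   6   6   6   6   6   6   6
  2   0   0   0   6   6   6   6   6   6   6  12  12  12  12
  3   0   0   0   6   6   6   6   6   6   8  12  12  14  14
  4   0   0   0   6   6   6   6   6   6   8  12  12  14  14
  5   0   5   5   6  11  11  11  11  11  11  13  17  17  19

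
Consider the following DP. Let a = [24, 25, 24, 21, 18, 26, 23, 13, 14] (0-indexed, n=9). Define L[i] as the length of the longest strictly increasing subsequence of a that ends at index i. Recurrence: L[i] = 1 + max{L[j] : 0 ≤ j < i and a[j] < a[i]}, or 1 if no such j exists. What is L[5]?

3

   i    0    1    2    3    4    5    6    7    8
a[i]   24   25   24   21   18   26   23   13   14
L[i]    1    2    1    1    1    3    2    1    2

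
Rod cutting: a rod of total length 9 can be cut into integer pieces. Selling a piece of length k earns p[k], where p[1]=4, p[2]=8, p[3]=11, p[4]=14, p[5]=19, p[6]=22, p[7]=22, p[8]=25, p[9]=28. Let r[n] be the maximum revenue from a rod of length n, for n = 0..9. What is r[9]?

36

   n    0    1    2    3    4    5    6    7    8    9
r[n]    0    4    8   12   16   20   24   28   32   36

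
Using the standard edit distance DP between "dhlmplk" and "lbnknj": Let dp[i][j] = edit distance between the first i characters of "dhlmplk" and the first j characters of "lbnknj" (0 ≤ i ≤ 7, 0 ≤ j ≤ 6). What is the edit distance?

7

   ''  l  b  n  k  n  j
''  0  1  2  3  4  5  6
 d  1  1  2  3  4  5  6
 h  2  2  2  3  4  5  6
 l  3  2  3  3  4  5  6
 m  4  3  3  4  4  5  6
 p  5  4  4  4  5  5  6
 l  6  5  5  5  5  6  6
 k  7  6  6  6  5  6  7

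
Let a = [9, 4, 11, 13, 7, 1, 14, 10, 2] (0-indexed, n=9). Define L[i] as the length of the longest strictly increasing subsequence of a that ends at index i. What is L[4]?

   i    0    1    2    3    4    5    6    7    8
a[i]    9    4   11   13    7    1   14   10    2
L[i]    1    1    2    3    2    1    4    3    2

2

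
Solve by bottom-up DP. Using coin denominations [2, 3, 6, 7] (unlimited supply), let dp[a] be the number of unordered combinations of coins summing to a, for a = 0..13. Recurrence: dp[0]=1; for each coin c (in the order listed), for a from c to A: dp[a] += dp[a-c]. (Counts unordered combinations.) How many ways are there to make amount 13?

6

after  coin     0     1     2     3     4     5     6     7     8     9    10    11    12    13
          2     1     0     1     0     1     0     1     0     1     0     1     0     1     0
          3     1     0     1     1     1     1     2     1     2     2     2     2     3     2
          6     1     0     1     1     1     1     3     1     3     3     3     3     6     3
          7     1     0     1     1     1     1     3     2     3     4     4     4     7     6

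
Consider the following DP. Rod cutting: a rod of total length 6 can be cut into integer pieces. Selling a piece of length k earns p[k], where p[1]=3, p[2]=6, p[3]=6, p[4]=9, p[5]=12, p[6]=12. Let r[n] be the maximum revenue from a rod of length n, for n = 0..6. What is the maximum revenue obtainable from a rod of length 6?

   n    0    1    2    3    4    5    6
r[n]    0    3    6    9   12   15   18

18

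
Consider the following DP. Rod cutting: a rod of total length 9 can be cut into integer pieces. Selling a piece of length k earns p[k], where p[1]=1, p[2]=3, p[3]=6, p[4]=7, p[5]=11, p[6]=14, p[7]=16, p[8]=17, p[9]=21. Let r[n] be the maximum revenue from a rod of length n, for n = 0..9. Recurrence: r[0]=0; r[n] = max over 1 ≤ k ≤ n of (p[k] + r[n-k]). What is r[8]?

   n    0    1    2    3    4    5    6    7    8    9
r[n]    0    1    3    6    7   11   14   16   17   21

17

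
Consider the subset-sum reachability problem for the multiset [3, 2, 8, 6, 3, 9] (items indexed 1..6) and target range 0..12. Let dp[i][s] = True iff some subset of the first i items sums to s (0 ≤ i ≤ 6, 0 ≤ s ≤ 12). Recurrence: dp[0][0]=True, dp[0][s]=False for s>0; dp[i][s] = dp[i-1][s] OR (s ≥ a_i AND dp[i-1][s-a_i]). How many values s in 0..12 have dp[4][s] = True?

9

i\s   0   1   2   3   4   5   6   7   8   9  10  11  12
  0   T   F   F   F   F   F   F   F   F   F   F   F   F
  1   T   F   F   T   F   F   F   F   F   F   F   F   F
  2   T   F   T   T   F   T   F   F   F   F   F   F   F
  3   T   F   T   T   F   T   F   F   T   F   T   T   F
  4   T   F   T   T   F   T   T   F   T   T   T   T   F
  5   T   F   T   T   F   T   T   F   T   T   T   T   T
  6   T   F   T   T   F   T   T   F   T   T   T   T   T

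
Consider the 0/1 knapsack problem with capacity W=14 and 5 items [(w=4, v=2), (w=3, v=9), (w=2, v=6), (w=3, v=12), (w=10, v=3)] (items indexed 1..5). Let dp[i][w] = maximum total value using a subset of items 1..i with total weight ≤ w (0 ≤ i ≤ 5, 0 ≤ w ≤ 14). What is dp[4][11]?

27

i\w   0   1   2   3   4   5   6   7   8   9  10  11  12  13  14
  0   0   0   0   0   0   0   0   0   0   0   0   0   0   0   0
  1   0   0   0   0   2   2   2   2   2   2   2   2   2   2   2
  2   0   0   0   9   9   9   9  11  11  11  11  11  11  11  11
  3   0   0   6   9   9  15  15  15  15  17  17  17  17  17  17
  4   0   0   6  12  12  18  21  21  27  27  27  27  29  29  29
  5   0   0   6  12  12  18  21  21  27  27  27  27  29  29  29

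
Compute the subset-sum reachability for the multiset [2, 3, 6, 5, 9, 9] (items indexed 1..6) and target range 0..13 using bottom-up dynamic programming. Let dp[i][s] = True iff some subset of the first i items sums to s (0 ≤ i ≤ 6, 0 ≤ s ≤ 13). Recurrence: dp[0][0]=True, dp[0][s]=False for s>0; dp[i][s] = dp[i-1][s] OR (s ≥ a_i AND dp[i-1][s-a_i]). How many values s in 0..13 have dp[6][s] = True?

12

i\s   0   1   2   3   4   5   6   7   8   9  10  11  12  13
  0   T   F   F   F   F   F   F   F   F   F   F   F   F   F
  1   T   F   T   F   F   F   F   F   F   F   F   F   F   F
  2   T   F   T   T   F   T   F   F   F   F   F   F   F   F
  3   T   F   T   T   F   T   T   F   T   T   F   T   F   F
  4   T   F   T   T   F   T   T   T   T   T   T   T   F   T
  5   T   F   T   T   F   T   T   T   T   T   T   T   T   T
  6   T   F   T   T   F   T   T   T   T   T   T   T   T   T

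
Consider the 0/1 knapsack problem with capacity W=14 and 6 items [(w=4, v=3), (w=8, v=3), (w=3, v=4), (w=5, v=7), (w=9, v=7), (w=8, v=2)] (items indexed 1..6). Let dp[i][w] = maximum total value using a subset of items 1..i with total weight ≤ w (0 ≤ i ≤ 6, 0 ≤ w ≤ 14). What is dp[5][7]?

7

i\w   0   1   2   3   4   5   6   7   8   9  10  11  12  13  14
  0   0   0   0   0   0   0   0   0   0   0   0   0   0   0   0
  1   0   0   0   0   3   3   3   3   3   3   3   3   3   3   3
  2   0   0   0   0   3   3   3   3   3   3   3   3   6   6   6
  3   0   0   0   4   4   4   4   7   7   7   7   7   7   7   7
  4   0   0   0   4   4   7   7   7  11  11  11  11  14  14  14
  5   0   0   0   4   4   7   7   7  11  11  11  11  14  14  14
  6   0   0   0   4   4   7   7   7  11  11  11  11  14  14  14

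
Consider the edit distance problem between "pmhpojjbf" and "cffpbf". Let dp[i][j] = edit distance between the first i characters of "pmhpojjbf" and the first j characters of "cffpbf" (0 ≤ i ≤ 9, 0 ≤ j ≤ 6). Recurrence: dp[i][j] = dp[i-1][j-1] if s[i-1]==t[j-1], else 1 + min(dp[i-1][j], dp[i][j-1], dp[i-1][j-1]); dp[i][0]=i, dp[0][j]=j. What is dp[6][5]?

   ''  c  f  f  p  b  f
''  0  1  2  3  4  5  6
 p  1  1  2  3  3  4  5
 m  2  2  2  3  4  4  5
 h  3  3  3  3  4  5  5
 p  4  4  4  4  3  4  5
 o  5  5  5  5  4  4  5
 j  6  6  6  6  5  5  5
 j  7  7  7  7  6  6  6
 b  8  8  8  8  7  6  7
 f  9  9  8  8  8  7  6

5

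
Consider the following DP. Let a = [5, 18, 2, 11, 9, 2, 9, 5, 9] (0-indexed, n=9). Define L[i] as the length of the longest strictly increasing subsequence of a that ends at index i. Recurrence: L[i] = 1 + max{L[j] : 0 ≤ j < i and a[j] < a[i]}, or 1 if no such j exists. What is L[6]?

2

   i    0    1    2    3    4    5    6    7    8
a[i]    5   18    2   11    9    2    9    5    9
L[i]    1    2    1    2    2    1    2    2    3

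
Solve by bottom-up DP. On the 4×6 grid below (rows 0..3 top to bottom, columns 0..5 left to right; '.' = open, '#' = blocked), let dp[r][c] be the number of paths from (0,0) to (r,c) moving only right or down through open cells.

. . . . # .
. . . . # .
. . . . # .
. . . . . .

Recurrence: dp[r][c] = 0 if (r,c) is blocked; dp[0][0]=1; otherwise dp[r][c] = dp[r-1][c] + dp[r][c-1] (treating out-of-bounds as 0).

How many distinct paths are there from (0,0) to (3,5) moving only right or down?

r\c   0   1   2   3   4   5
  0   1   1   1   1   0   0
  1   1   2   3   4   0   0
  2   1   3   6  10   0   0
  3   1   4  10  20  20  20

20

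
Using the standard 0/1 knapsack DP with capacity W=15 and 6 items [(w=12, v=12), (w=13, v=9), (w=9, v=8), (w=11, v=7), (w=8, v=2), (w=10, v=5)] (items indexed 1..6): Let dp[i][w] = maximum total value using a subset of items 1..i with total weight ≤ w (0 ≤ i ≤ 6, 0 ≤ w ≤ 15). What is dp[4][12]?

i\w   0   1   2   3   4   5   6   7   8   9  10  11  12  13  14  15
  0   0   0   0   0   0   0   0   0   0   0   0   0   0   0   0   0
  1   0   0   0   0   0   0   0   0   0   0   0   0  12  12  12  12
  2   0   0   0   0   0   0   0   0   0   0   0   0  12  12  12  12
  3   0   0   0   0   0   0   0   0   0   8   8   8  12  12  12  12
  4   0   0   0   0   0   0   0   0   0   8   8   8  12  12  12  12
  5   0   0   0   0   0   0   0   0   2   8   8   8  12  12  12  12
  6   0   0   0   0   0   0   0   0   2   8   8   8  12  12  12  12

12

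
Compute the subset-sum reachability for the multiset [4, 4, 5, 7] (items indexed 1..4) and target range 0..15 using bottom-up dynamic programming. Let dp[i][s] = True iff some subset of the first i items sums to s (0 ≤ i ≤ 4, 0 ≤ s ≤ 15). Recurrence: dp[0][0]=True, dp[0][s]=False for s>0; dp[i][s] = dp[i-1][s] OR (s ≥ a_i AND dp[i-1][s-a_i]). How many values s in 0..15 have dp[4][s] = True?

10

i\s   0   1   2   3   4   5   6   7   8   9  10  11  12  13  14  15
  0   T   F   F   F   F   F   F   F   F   F   F   F   F   F   F   F
  1   T   F   F   F   T   F   F   F   F   F   F   F   F   F   F   F
  2   T   F   F   F   T   F   F   F   T   F   F   F   F   F   F   F
  3   T   F   F   F   T   T   F   F   T   T   F   F   F   T   F   F
  4   T   F   F   F   T   T   F   T   T   T   F   T   T   T   F   T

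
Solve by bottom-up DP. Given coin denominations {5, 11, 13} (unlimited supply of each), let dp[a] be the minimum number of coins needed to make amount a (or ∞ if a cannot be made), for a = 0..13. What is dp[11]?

1

 a  0  1  2  3  4  5  6  7  8  9 10 11 12 13
dp  0  -  -  -  -  1  -  -  -  -  2  1  -  1
(- denotes ∞ / unreachable)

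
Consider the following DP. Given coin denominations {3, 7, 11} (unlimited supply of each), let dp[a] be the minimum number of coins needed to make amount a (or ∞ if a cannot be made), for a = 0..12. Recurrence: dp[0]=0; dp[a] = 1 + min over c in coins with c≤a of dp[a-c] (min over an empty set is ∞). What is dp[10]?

2

 a  0  1  2  3  4  5  6  7  8  9 10 11 12
dp  0  -  -  1  -  -  2  1  -  3  2  1  4
(- denotes ∞ / unreachable)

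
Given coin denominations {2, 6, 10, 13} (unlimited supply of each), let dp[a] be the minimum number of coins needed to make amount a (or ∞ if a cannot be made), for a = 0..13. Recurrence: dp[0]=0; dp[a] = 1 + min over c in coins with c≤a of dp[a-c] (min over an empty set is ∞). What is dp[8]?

 a  0  1  2  3  4  5  6  7  8  9 10 11 12 13
dp  0  -  1  -  2  -  1  -  2  -  1  -  2  1
(- denotes ∞ / unreachable)

2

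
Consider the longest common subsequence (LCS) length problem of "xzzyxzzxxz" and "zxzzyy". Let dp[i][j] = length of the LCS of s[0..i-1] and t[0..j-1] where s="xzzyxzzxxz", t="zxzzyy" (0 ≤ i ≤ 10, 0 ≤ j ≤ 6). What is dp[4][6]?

4

   ''  z  x  z  z  y  y
''  0  0  0  0  0  0  0
 x  0  0  1  1  1  1  1
 z  0  1  1  2  2  2  2
 z  0  1  1  2  3  3  3
 y  0  1  1  2  3  4  4
 x  0  1  2  2  3  4  4
 z  0  1  2  3  3  4  4
 z  0  1  2  3  4  4  4
 x  0  1  2  3  4  4  4
 x  0  1  2  3  4  4  4
 z  0  1  2  3  4  4  4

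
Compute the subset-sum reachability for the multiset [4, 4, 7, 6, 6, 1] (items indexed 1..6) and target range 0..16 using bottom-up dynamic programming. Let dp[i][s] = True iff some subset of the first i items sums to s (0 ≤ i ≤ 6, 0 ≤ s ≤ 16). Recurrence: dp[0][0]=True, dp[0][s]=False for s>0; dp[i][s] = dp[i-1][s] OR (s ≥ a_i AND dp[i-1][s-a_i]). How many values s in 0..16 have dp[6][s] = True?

15

i\s   0   1   2   3   4   5   6   7   8   9  10  11  12  13  14  15  16
  0   T   F   F   F   F   F   F   F   F   F   F   F   F   F   F   F   F
  1   T   F   F   F   T   F   F   F   F   F   F   F   F   F   F   F   F
  2   T   F   F   F   T   F   F   F   T   F   F   F   F   F   F   F   F
  3   T   F   F   F   T   F   F   T   T   F   F   T   F   F   F   T   F
  4   T   F   F   F   T   F   T   T   T   F   T   T   F   T   T   T   F
  5   T   F   F   F   T   F   T   T   T   F   T   T   T   T   T   T   T
  6   T   T   F   F   T   T   T   T   T   T   T   T   T   T   T   T   T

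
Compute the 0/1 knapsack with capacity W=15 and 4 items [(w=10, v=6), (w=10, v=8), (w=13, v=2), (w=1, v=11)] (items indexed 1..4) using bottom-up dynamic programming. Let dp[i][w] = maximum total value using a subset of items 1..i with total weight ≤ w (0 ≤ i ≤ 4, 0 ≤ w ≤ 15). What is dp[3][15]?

8

i\w   0   1   2   3   4   5   6   7   8   9  10  11  12  13  14  15
  0   0   0   0   0   0   0   0   0   0   0   0   0   0   0   0   0
  1   0   0   0   0   0   0   0   0   0   0   6   6   6   6   6   6
  2   0   0   0   0   0   0   0   0   0   0   8   8   8   8   8   8
  3   0   0   0   0   0   0   0   0   0   0   8   8   8   8   8   8
  4   0  11  11  11  11  11  11  11  11  11  11  19  19  19  19  19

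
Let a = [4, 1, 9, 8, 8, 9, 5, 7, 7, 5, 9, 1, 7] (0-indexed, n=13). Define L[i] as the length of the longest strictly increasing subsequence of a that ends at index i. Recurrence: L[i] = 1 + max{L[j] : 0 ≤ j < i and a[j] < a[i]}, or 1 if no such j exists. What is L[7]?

3

   i    0    1    2    3    4    5    6    7    8    9   10   11   12
a[i]    4    1    9    8    8    9    5    7    7    5    9    1    7
L[i]    1    1    2    2    2    3    2    3    3    2    4    1    3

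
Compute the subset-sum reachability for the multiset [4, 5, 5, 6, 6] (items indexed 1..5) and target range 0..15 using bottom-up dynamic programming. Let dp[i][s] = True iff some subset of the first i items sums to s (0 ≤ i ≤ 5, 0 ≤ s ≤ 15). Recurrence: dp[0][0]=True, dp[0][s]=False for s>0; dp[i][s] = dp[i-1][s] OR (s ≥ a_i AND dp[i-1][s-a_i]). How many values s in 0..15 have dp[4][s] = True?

i\s   0   1   2   3   4   5   6   7   8   9  10  11  12  13  14  15
  0   T   F   F   F   F   F   F   F   F   F   F   F   F   F   F   F
  1   T   F   F   F   T   F   F   F   F   F   F   F   F   F   F   F
  2   T   F   F   F   T   T   F   F   F   T   F   F   F   F   F   F
  3   T   F   F   F   T   T   F   F   F   T   T   F   F   F   T   F
  4   T   F   F   F   T   T   T   F   F   T   T   T   F   F   T   T
  5   T   F   F   F   T   T   T   F   F   T   T   T   T   F   T   T

9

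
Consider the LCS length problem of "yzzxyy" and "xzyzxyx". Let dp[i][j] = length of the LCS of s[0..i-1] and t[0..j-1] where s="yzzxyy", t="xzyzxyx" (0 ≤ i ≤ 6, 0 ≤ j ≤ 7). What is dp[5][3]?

2

   ''  x  z  y  z  x  y  x
''  0  0  0  0  0  0  0  0
 y  0  0  0  1  1  1  1  1
 z  0  0  1  1  2  2  2  2
 z  0  0  1  1  2  2  2  2
 x  0  1  1  1  2  3  3  3
 y  0  1  1  2  2  3  4  4
 y  0  1  1  2  2  3  4  4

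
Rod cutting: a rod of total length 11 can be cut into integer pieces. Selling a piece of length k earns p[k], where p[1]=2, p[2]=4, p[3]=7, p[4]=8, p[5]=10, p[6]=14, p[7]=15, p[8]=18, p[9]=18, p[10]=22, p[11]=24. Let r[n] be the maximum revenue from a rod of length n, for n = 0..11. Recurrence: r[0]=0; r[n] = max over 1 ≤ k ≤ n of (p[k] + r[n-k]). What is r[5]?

   n    0    1    2    3    4    5    6    7    8    9   10   11
r[n]    0    2    4    7    9   11   14   16   18   21   23   25

11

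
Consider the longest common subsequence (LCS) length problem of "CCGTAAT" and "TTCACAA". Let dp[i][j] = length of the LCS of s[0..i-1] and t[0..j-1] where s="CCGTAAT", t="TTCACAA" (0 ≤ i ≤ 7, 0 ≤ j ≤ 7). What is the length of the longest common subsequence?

   ''  T  T  C  A  C  A  A
''  0  0  0  0  0  0  0  0
 C  0  0  0  1  1  1  1  1
 C  0  0  0  1  1  2  2  2
 G  0  0  0  1  1  2  2  2
 T  0  1  1  1  1  2  2  2
 A  0  1  1  1  2  2  3  3
 A  0  1  1  1  2  2  3  4
 T  0  1  2  2  2  2  3  4

4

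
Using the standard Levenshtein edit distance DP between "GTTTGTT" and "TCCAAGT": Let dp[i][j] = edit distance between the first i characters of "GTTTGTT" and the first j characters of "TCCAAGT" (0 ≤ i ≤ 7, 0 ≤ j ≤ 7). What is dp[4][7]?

6

   ''  T  C  C  A  A  G  T
''  0  1  2  3  4  5  6  7
 G  1  1  2  3  4  5  5  6
 T  2  1  2  3  4  5  6  5
 T  3  2  2  3  4  5  6  6
 T  4  3  3  3  4  5  6  6
 G  5  4  4  4  4  5  5  6
 T  6  5  5  5  5  5  6  5
 T  7  6  6  6  6  6  6  6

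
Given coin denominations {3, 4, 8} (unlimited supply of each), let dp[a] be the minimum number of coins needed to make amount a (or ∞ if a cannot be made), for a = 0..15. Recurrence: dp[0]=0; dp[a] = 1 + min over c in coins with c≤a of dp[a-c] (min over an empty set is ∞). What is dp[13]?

4

 a  0  1  2  3  4  5  6  7  8  9 10 11 12 13 14 15
dp  0  -  -  1  1  -  2  2  1  3  3  2  2  4  3  3
(- denotes ∞ / unreachable)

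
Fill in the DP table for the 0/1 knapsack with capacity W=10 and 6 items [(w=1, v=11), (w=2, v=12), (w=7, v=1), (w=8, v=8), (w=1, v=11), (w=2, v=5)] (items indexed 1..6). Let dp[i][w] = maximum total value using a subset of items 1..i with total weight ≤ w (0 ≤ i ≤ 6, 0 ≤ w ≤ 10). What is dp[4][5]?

i\w   0   1   2   3   4   5   6   7   8   9  10
  0   0   0   0   0   0   0   0   0   0   0   0
  1   0  11  11  11  11  11  11  11  11  11  11
  2   0  11  12  23  23  23  23  23  23  23  23
  3   0  11  12  23  23  23  23  23  23  23  24
  4   0  11  12  23  23  23  23  23  23  23  24
  5   0  11  22  23  34  34  34  34  34  34  34
  6   0  11  22  23  34  34  39  39  39  39  39

23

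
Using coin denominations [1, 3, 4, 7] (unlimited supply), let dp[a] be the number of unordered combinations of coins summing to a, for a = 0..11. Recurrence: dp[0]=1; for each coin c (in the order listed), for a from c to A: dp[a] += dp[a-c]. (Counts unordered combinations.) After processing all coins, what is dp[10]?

10

after  coin     0     1     2     3     4     5     6     7     8     9    10    11
          1     1     1     1     1     1     1     1     1     1     1     1     1
          3     1     1     1     2     2     2     3     3     3     4     4     4
          4     1     1     1     2     3     3     4     5     6     7     8     9
          7     1     1     1     2     3     3     4     6     7     8    10    12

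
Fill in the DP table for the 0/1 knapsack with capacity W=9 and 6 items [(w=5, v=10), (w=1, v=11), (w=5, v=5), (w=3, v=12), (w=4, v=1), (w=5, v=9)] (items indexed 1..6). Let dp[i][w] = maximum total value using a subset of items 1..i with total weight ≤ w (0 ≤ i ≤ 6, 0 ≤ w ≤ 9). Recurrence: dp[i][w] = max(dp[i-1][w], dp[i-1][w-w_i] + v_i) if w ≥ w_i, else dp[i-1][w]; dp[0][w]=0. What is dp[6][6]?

23

i\w   0   1   2   3   4   5   6   7   8   9
  0   0   0   0   0   0   0   0   0   0   0
  1   0   0   0   0   0  10  10  10  10  10
  2   0  11  11  11  11  11  21  21  21  21
  3   0  11  11  11  11  11  21  21  21  21
  4   0  11  11  12  23  23  23  23  23  33
  5   0  11  11  12  23  23  23  23  24  33
  6   0  11  11  12  23  23  23  23  24  33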